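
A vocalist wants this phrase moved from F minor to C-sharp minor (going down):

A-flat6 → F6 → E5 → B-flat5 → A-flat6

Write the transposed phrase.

F minor to C-sharp minor down is a diminished fourth, so every note moves down by that interval.
Ab6 becomes E6
F6 becomes C#6
E5 becomes B#4
Bb5 becomes F#5
Ab6 becomes E6

E6 C#6 B#4 F#5 E6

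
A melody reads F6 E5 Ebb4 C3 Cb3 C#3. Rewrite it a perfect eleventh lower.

C5 B3 Bbb2 G1 Gb1 G#1

F6 gives C5
E5 gives B3
Ebb4 gives Bbb2
C3 gives G1
Cb3 gives Gb1
C#3 gives G#1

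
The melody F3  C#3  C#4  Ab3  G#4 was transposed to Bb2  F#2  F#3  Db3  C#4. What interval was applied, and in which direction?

down a perfect fifth

Take the first pair: F3 → Bb2. F to B spans 5 letter names, so the interval is some kind of fifth.
Bb2 to F3 is 7 semitones, which makes it a perfect fifth; the second version is lower, so the direction is down.
Checking another pair — G#4 → C#4 — gives the same interval.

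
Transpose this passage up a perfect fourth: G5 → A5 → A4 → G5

G5 becomes C6
A5 becomes D6
A4 becomes D5
G5 becomes C6

C6 D6 D5 C6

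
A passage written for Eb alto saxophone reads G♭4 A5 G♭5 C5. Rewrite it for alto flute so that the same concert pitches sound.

Ebb4 F5 Ebb5 Ab4

First find concert pitch: the Eb alto saxophone sounds a major sixth below written, so G♭4 A5 G♭5 C5 sounds Bbb3 C5 Bbb4 Eb4.
Then write for alto flute: it sounds a perfect fourth below written, so the part must be a perfect fourth above concert.
Bbb3 → Ebb4
C5 → F5
Bbb4 → Ebb5
Eb4 → Ab4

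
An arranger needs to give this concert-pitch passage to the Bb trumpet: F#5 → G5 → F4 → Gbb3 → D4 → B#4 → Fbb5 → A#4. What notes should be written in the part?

G#5 A5 G4 Abb3 E4 C##5 Gbb5 B#4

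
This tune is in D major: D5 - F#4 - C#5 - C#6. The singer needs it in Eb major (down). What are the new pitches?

Eb4 G3 D4 D5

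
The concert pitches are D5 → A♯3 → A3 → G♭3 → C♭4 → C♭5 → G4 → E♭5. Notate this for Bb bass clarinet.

The Bb bass clarinet sounds a major ninth below written, so the written part must be a major ninth above concert — transpose each note up.
D5 -> E6
A#3 -> B#4
A3 -> B4
Gb3 -> Ab4
Cb4 -> Db5
Cb5 -> Db6
G4 -> A5
Eb5 -> F6

E6 B#4 B4 Ab4 Db5 Db6 A5 F6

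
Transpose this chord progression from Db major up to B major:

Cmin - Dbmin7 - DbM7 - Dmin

A#min Bmin7 BM7 B#min

Db major up to B major is an augmented sixth; each chord root moves by that interval while the quality stays the same.
Cmin: root C up an augmented sixth → A#, giving A#min.
Dbmin7: root Db up an augmented sixth → B, giving Bmin7.
DbM7: root Db up an augmented sixth → B, giving BM7.
Dmin: root D up an augmented sixth → B#, giving B#min.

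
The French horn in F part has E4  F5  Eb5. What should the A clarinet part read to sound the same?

First find concert pitch: the French horn in F sounds a perfect fifth below written, so E4 F5 Eb5 sounds A3 Bb4 Ab4.
Then write for A clarinet: it sounds a minor third below written, so the part must be a minor third above concert.
A3 → C4
Bb4 → Db5
Ab4 → Cb5

C4 Db5 Cb5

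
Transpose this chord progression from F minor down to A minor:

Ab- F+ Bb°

F minor down to A minor is a minor sixth; each chord root moves by that interval while the quality stays the same.
Ab-: root Ab down a minor sixth → C, giving C-.
F+: root F down a minor sixth → A, giving A+.
Bb°: root Bb down a minor sixth → D, giving D°.

C- A+ D°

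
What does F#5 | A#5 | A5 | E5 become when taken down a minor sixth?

A#4 C##5 C#5 G#4

F#5: a sixth down reaches A, and 8 semitones makes it A#4.
A#5: a sixth down reaches C, and 8 semitones makes it C##5.
A minor sixth down from A5 gives C#5.
E5 down a minor sixth is G#4.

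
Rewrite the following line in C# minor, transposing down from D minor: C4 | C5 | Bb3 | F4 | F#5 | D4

B3 B4 A3 E4 E#5 C#4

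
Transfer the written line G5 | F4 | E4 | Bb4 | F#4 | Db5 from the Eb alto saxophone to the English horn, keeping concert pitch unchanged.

F5 Eb4 D4 Ab4 E4 Cb5

First find concert pitch: the Eb alto saxophone sounds a major sixth below written, so G5 F4 E4 Bb4 F#4 Db5 sounds Bb4 Ab3 G3 Db4 A3 Fb4.
Then write for English horn: it sounds a perfect fifth below written, so the part must be a perfect fifth above concert.
Bb4 → F5
Ab3 → Eb4
G3 → D4
Db4 → Ab4
A3 → E4
Fb4 → Cb5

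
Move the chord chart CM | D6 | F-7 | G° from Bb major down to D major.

Bb major down to D major is a minor sixth; each chord root moves by that interval while the quality stays the same.
CM: root C down a minor sixth → E, giving EM.
D6: root D down a minor sixth → F#, giving F#6.
F-7: root F down a minor sixth → A, giving A-7.
G°: root G down a minor sixth → B, giving B°.

EM F#6 A-7 B°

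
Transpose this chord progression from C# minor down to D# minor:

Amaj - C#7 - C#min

Bmaj D#7 D#min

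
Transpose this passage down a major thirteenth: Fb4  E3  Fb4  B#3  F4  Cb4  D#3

Abb2 G1 Abb2 D#2 Ab2 Ebb2 F#1

Fb4: a thirteenth down reaches A, and 21 semitones makes it Abb2.
A major thirteenth down from E3 gives G1.
A major thirteenth down from Fb4 gives Abb2.
A major thirteenth down from B#3 gives D#2.
F4 down a major thirteenth is Ab2.
Cb4 down a major thirteenth is Ebb2.
D#3 down a major thirteenth is F#1.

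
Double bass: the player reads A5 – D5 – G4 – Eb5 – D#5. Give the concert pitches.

Written C4 on the double bass sounds as C3, a perfect octave lower; apply that shift to every note.
A5 → A4
D5 → D4
G4 → G3
Eb5 → Eb4
D#5 → D#4

A4 D4 G3 Eb4 D#4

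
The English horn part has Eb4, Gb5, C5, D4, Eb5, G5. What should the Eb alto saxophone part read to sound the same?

F4 Ab5 D5 E4 F5 A5

First find concert pitch: the English horn sounds a perfect fifth below written, so Eb4 Gb5 C5 D4 Eb5 G5 sounds Ab3 Cb5 F4 G3 Ab4 C5.
Then write for Eb alto saxophone: it sounds a major sixth below written, so the part must be a major sixth above concert.
Ab3 → F4
Cb5 → Ab5
F4 → D5
G3 → E4
Ab4 → F5
C5 → A5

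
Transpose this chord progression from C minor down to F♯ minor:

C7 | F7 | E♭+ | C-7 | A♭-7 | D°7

F#7 B7 A+ F#-7 D-7 G#°7

C minor down to F♯ minor is a diminished fifth; each chord root moves by that interval while the quality stays the same.
C7: root C down a diminished fifth → F#, giving F#7.
F7: root F down a diminished fifth → B, giving B7.
E♭+: root E♭ down a diminished fifth → A, giving A+.
C-7: root C down a diminished fifth → F#, giving F#-7.
A♭-7: root A♭ down a diminished fifth → D, giving D-7.
D°7: root D down a diminished fifth → G#, giving G#°7.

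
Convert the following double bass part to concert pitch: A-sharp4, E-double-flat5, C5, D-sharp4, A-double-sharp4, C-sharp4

Written C4 on the double bass sounds as C3, a perfect octave lower; apply that shift to every note.
A#4 to A#3
Ebb5 to Ebb4
C5 to C4
D#4 to D#3
A##4 to A##3
C#4 to C#3

A#3 Ebb4 C4 D#3 A##3 C#3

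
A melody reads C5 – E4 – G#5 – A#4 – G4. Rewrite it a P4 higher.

F5 A4 C#6 D#5 C5

A perfect fourth up from C5 gives F5.
E4 up a perfect fourth is A4.
A perfect fourth up from G#5 gives C#6.
A#4: a fourth up reaches D, and 5 semitones makes it D#5.
A perfect fourth up from G4 gives C5.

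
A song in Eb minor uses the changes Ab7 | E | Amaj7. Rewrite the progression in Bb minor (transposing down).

Eb7 B Emaj7

Eb minor down to Bb minor is a perfect fourth; each chord root moves by that interval while the quality stays the same.
Ab7: root Ab down a perfect fourth → Eb, giving Eb7.
E: root E down a perfect fourth → B, giving B.
Amaj7: root A down a perfect fourth → E, giving Emaj7.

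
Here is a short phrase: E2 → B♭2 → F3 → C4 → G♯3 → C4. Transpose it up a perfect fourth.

E2: a fourth up reaches A, and 5 semitones makes it A2.
Bb2 up a perfect fourth is Eb3.
A perfect fourth up from F3 gives Bb3.
C4 up a perfect fourth is F4.
G#3: a fourth up reaches C, and 5 semitones makes it C#4.
C4 up a perfect fourth is F4.

A2 Eb3 Bb3 F4 C#4 F4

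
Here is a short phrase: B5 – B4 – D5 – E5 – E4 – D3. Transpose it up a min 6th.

G6 G5 Bb5 C6 C5 Bb3

A minor sixth up from B5 gives G6.
A minor sixth up from B4 gives G5.
D5 up a minor sixth is Bb5.
E5 up a minor sixth is C6.
E4: a sixth up reaches C, and 8 semitones makes it C5.
A minor sixth up from D3 gives Bb3.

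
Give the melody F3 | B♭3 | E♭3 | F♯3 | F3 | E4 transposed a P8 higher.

F4 Bb4 Eb4 F#4 F4 E5

F3 up a perfect octave is F4.
Bb3: an octave up reaches B, and 12 semitones makes it Bb4.
A perfect octave up from Eb3 gives Eb4.
F#3: an octave up reaches F, and 12 semitones makes it F#4.
A perfect octave up from F3 gives F4.
E4 up a perfect octave is E5.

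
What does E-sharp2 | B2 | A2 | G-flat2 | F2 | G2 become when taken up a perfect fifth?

A perfect fifth up from E#2 gives B#2.
B2: a fifth up reaches F, and 7 semitones makes it F#3.
A2 up a perfect fifth is E3.
Gb2: a fifth up reaches D, and 7 semitones makes it Db3.
A perfect fifth up from F2 gives C3.
A perfect fifth up from G2 gives D3.

B#2 F#3 E3 Db3 C3 D3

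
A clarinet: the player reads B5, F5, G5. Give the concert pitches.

G#5 D5 E5

The A clarinet sounds a minor third below written, so transpose each written note down a minor third.
B5 becomes G#5
F5 becomes D5
G5 becomes E5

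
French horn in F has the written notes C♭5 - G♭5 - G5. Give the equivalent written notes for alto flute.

First find concert pitch: the French horn in F sounds a perfect fifth below written, so C♭5 G♭5 G5 sounds Fb4 Cb5 C5.
Then write for alto flute: it sounds a perfect fourth below written, so the part must be a perfect fourth above concert.
Fb4 → Bbb4
Cb5 → Fb5
C5 → F5

Bbb4 Fb5 F5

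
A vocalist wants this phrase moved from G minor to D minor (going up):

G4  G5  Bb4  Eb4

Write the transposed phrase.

G minor to D minor up is a perfect fifth, so every note moves up by that interval.
G4 gives D5
G5 gives D6
Bb4 gives F5
Eb4 gives Bb4

D5 D6 F5 Bb4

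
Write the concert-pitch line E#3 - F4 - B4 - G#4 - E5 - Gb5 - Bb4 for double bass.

E#4 F5 B5 G#5 E6 Gb6 Bb5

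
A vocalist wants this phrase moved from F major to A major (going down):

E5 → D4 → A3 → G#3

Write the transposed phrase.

G#4 F#3 C#3 B#2

F major to A major down is a minor sixth, so every note moves down by that interval.
E5 becomes G#4
D4 becomes F#3
A3 becomes C#3
G#3 becomes B#2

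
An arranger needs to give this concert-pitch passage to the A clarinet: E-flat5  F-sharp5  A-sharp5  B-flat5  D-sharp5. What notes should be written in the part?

Gb5 A5 C#6 Db6 F#5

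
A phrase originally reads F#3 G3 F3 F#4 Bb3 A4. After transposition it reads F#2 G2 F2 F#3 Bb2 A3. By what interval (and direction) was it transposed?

down a perfect octave

From F#3 to F#2 is 8 letter names — an octave of some quality.
F#2 to F#3 is 12 semitones, which makes it a perfect octave; the second version is lower, so the direction is down.
Checking another pair — A4 → A3 — gives the same interval.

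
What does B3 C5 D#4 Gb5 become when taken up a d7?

Ab4 Bbb5 C5 Fbb6

A diminished seventh up from B3 gives Ab4.
C5: a seventh up reaches B, and 9 semitones makes it Bbb5.
D#4 up a diminished seventh is C5.
Gb5: a seventh up reaches F, and 9 semitones makes it Fbb6.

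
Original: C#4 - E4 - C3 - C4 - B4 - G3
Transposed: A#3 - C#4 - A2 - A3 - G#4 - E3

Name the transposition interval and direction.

Take the first pair: C#4 → A#3. C to A spans 3 letter names, so the interval is some kind of third.
A#3 to C#4 is 3 semitones, which makes it a minor third; the second version is lower, so the direction is down.
Checking another pair — G3 → E3 — gives the same interval.

down a minor third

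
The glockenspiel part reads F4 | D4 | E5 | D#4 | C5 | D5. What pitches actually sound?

F6 D6 E7 D#6 C7 D7

The glockenspiel sounds a perfect fifteenth above written, so transpose each written note up a perfect fifteenth.
F4 to F6
D4 to D6
E5 to E7
D#4 to D#6
C5 to C7
D5 to D7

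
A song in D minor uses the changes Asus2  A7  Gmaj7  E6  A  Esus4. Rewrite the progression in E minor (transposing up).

D minor up to E minor is a major second; each chord root moves by that interval while the quality stays the same.
Asus2: root A up a major second → B, giving Bsus2.
A7: root A up a major second → B, giving B7.
Gmaj7: root G up a major second → A, giving Amaj7.
E6: root E up a major second → F#, giving F#6.
A: root A up a major second → B, giving B.
Esus4: root E up a major second → F#, giving F#sus4.

Bsus2 B7 Amaj7 F#6 B F#sus4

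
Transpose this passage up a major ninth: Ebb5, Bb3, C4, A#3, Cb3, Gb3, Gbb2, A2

Fb6 C5 D5 B#4 Db4 Ab4 Abb3 B3

Ebb5: a ninth up reaches F, and 14 semitones makes it Fb6.
Bb3 up a major ninth is C5.
C4: a ninth up reaches D, and 14 semitones makes it D5.
A major ninth up from A#3 gives B#4.
Cb3: a ninth up reaches D, and 14 semitones makes it Db4.
Gb3 up a major ninth is Ab4.
A major ninth up from Gbb2 gives Abb3.
A2: a ninth up reaches B, and 14 semitones makes it B3.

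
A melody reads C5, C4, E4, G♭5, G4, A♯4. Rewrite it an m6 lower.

C5 → E4
C4 → E3
E4 → G#3
Gb5 → Bb4
G4 → B3
A#4 → C##4

E4 E3 G#3 Bb4 B3 C##4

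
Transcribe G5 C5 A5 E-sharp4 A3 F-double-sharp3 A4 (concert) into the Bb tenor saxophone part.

A6 D6 B6 F##5 B4 G##4 B5

Written C4 sounds as Bb2 on the Bb tenor saxophone, so concert pitches are written a major ninth up.
G5 to A6
C5 to D6
A5 to B6
E#4 to F##5
A3 to B4
F##3 to G##4
A4 to B5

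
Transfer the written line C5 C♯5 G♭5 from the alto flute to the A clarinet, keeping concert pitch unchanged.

Bb4 B4 Fb5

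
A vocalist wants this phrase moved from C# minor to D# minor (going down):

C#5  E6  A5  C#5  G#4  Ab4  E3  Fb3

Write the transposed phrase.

D#4 F#5 B4 D#4 A#3 Bb3 F#2 Gb2

C# minor to D# minor down is a minor seventh, so every note moves down by that interval.
C#5 to D#4
E6 to F#5
A5 to B4
C#5 to D#4
G#4 to A#3
Ab4 to Bb3
E3 to F#2
Fb3 to Gb2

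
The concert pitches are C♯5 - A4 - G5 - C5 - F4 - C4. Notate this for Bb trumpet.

D#5 B4 A5 D5 G4 D4

The Bb trumpet sounds a major second below written, so the written part must be a major second above concert — transpose each note up.
C#5 to D#5
A4 to B4
G5 to A5
C5 to D5
F4 to G4
C4 to D4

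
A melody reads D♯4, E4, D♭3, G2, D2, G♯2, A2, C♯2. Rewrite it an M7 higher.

D#4 gives C##5
E4 gives D#5
Db3 gives C4
G2 gives F#3
D2 gives C#3
G#2 gives F##3
A2 gives G#3
C#2 gives B#2

C##5 D#5 C4 F#3 C#3 F##3 G#3 B#2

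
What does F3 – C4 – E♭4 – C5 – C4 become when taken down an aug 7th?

F3: a seventh down reaches G, and 12 semitones makes it Gbb2.
C4 down an augmented seventh is Dbb3.
Eb4: a seventh down reaches F, and 12 semitones makes it Fbb3.
C5 down an augmented seventh is Dbb4.
An augmented seventh down from C4 gives Dbb3.

Gbb2 Dbb3 Fbb3 Dbb4 Dbb3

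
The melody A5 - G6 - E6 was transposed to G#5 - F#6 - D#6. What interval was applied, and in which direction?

Take the first pair: A5 → G#5. A to G spans 2 letter names, so the interval is some kind of second.
G#5 to A5 is 1 semitone, which makes it a minor second; the second version is lower, so the direction is down.
Checking another pair — E6 → D#6 — gives the same interval.

down a minor second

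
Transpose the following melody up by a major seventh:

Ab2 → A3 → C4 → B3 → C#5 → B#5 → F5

Ab2: a seventh up reaches G, and 11 semitones makes it G3.
A3: a seventh up reaches G, and 11 semitones makes it G#4.
C4 up a major seventh is B4.
B3 up a major seventh is A#4.
C#5 up a major seventh is B#5.
B#5 up a major seventh is A##6.
F5 up a major seventh is E6.

G3 G#4 B4 A#4 B#5 A##6 E6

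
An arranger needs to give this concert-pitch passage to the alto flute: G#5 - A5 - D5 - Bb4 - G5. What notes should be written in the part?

Written C4 sounds as G3 on the alto flute, so concert pitches are written a perfect fourth up.
G#5 to C#6
A5 to D6
D5 to G5
Bb4 to Eb5
G5 to C6

C#6 D6 G5 Eb5 C6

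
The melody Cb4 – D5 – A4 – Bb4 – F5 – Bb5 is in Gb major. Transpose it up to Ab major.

Db4 E5 B4 C5 G5 C6

From Gb up to Ab is a major second; apply that to each pitch.
Cb4 -> Db4
D5 -> E5
A4 -> B4
Bb4 -> C5
F5 -> G5
Bb5 -> C6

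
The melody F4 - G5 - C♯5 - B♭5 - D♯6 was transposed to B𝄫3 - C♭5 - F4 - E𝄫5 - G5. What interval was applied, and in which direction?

down an augmented fifth

Take the first pair: F4 → Bbb3. F to B spans 5 letter names, so the interval is some kind of fifth.
Bbb3 to F4 is 8 semitones, which makes it an augmented fifth; the second version is lower, so the direction is down.
Checking another pair — D#6 → G5 — gives the same interval.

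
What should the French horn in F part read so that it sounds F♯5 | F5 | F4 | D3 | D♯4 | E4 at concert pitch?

C#6 C6 C5 A3 A#4 B4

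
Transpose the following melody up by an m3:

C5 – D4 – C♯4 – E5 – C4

Eb5 F4 E4 G5 Eb4

C5: a third up reaches E, and 3 semitones makes it Eb5.
D4: a third up reaches F, and 3 semitones makes it F4.
C#4: a third up reaches E, and 3 semitones makes it E4.
A minor third up from E5 gives G5.
C4 up a minor third is Eb4.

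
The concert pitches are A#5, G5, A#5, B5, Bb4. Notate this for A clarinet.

C#6 Bb5 C#6 D6 Db5

The A clarinet sounds a minor third below written, so the written part must be a minor third above concert — transpose each note up.
A#5 to C#6
G5 to Bb5
A#5 to C#6
B5 to D6
Bb4 to Db5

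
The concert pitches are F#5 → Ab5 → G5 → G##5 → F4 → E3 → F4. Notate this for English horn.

Written C4 sounds as F3 on the English horn, so concert pitches are written a perfect fifth up.
F#5 gives C#6
Ab5 gives Eb6
G5 gives D6
G##5 gives D##6
F4 gives C5
E3 gives B3
F4 gives C5

C#6 Eb6 D6 D##6 C5 B3 C5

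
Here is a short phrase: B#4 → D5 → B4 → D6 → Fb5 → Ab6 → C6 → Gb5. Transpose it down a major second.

A#4 C5 A4 C6 Ebb5 Gb6 Bb5 Fb5

B#4: a second down reaches A, and 2 semitones makes it A#4.
D5 down a major second is C5.
A major second down from B4 gives A4.
D6 down a major second is C6.
A major second down from Fb5 gives Ebb5.
A major second down from Ab6 gives Gb6.
C6: a second down reaches B, and 2 semitones makes it Bb5.
Gb5: a second down reaches F, and 2 semitones makes it Fb5.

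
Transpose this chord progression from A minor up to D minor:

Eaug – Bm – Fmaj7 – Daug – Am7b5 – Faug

A minor up to D minor is a perfect fourth; each chord root moves by that interval while the quality stays the same.
Eaug: root E up a perfect fourth → A, giving Aaug.
Bm: root B up a perfect fourth → E, giving Em.
Fmaj7: root F up a perfect fourth → Bb, giving Bbmaj7.
Daug: root D up a perfect fourth → G, giving Gaug.
Am7b5: root A up a perfect fourth → D, giving Dm7b5.
Faug: root F up a perfect fourth → Bb, giving Bbaug.

Aaug Em Bbmaj7 Gaug Dm7b5 Bbaug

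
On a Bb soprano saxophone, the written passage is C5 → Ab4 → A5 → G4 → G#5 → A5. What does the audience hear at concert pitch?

The Bb soprano saxophone sounds a major second below written, so transpose each written note down a major second.
C5 -> Bb4
Ab4 -> Gb4
A5 -> G5
G4 -> F4
G#5 -> F#5
A5 -> G5

Bb4 Gb4 G5 F4 F#5 G5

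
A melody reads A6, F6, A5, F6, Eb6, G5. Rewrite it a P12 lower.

A perfect twelfth down from A6 gives D5.
F6 down a perfect twelfth is Bb4.
A perfect twelfth down from A5 gives D4.
F6: a twelfth down reaches B, and 19 semitones makes it Bb4.
Eb6: a twelfth down reaches A, and 19 semitones makes it Ab4.
G5: a twelfth down reaches C, and 19 semitones makes it C4.

D5 Bb4 D4 Bb4 Ab4 C4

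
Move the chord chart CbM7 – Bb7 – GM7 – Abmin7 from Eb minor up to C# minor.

AM7 G#7 E#M7 F#min7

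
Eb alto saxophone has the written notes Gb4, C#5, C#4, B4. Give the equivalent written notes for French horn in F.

First find concert pitch: the Eb alto saxophone sounds a major sixth below written, so Gb4 C#5 C#4 B4 sounds Bbb3 E4 E3 D4.
Then write for French horn in F: it sounds a perfect fifth below written, so the part must be a perfect fifth above concert.
Bbb3 → Fb4
E4 → B4
E3 → B3
D4 → A4

Fb4 B4 B3 A4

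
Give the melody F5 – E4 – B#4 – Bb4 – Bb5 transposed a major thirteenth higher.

D7 C#6 G##6 G6 G7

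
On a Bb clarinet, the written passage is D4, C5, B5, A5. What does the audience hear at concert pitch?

C4 Bb4 A5 G5

Written C4 on the Bb clarinet sounds as Bb3, a major second lower; apply that shift to every note.
D4 becomes C4
C5 becomes Bb4
B5 becomes A5
A5 becomes G5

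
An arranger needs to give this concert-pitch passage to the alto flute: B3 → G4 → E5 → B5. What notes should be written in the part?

E4 C5 A5 E6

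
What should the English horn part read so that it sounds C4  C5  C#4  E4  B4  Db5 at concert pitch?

Written C4 sounds as F3 on the English horn, so concert pitches are written a perfect fifth up.
C4 -> G4
C5 -> G5
C#4 -> G#4
E4 -> B4
B4 -> F#5
Db5 -> Ab5

G4 G5 G#4 B4 F#5 Ab5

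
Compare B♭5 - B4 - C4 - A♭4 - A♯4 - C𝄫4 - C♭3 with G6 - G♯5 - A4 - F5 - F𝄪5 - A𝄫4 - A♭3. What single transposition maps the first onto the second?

up a major sixth

From Bb5 to G6 is 6 letter names — a sixth of some quality.
Bb5 to G6 is 9 semitones, which makes it a major sixth; the second version is higher, so the direction is up.
Checking another pair — Cb3 → Ab3 — gives the same interval.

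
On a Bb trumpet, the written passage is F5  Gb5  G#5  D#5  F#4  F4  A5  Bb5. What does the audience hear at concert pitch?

Eb5 Fb5 F#5 C#5 E4 Eb4 G5 Ab5

The Bb trumpet sounds a major second below written, so transpose each written note down a major second.
F5 to Eb5
Gb5 to Fb5
G#5 to F#5
D#5 to C#5
F#4 to E4
F4 to Eb4
A5 to G5
Bb5 to Ab5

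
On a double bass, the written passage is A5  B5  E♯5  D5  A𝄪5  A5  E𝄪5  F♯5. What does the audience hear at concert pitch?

Written C4 on the double bass sounds as C3, a perfect octave lower; apply that shift to every note.
A5 -> A4
B5 -> B4
E#5 -> E#4
D5 -> D4
A##5 -> A##4
A5 -> A4
E##5 -> E##4
F#5 -> F#4

A4 B4 E#4 D4 A##4 A4 E##4 F#4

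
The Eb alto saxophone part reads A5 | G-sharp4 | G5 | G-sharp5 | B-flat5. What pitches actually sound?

The Eb alto saxophone sounds a major sixth below written, so transpose each written note down a major sixth.
A5 becomes C5
G#4 becomes B3
G5 becomes Bb4
G#5 becomes B4
Bb5 becomes Db5

C5 B3 Bb4 B4 Db5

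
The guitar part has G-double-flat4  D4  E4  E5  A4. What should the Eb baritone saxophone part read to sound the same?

Ebb5 B4 C#5 C#6 F#5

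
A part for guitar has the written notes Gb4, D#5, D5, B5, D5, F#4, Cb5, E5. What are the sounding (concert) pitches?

Gb3 D#4 D4 B4 D4 F#3 Cb4 E4

Written C4 on the guitar sounds as C3, a perfect octave lower; apply that shift to every note.
Gb4 to Gb3
D#5 to D#4
D5 to D4
B5 to B4
D5 to D4
F#4 to F#3
Cb5 to Cb4
E5 to E4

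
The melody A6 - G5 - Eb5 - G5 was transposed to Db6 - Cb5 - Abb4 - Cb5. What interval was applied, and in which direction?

down an augmented fifth

Take the first pair: A6 → Db6. A to D spans 5 letter names, so the interval is some kind of fifth.
Db6 to A6 is 8 semitones, which makes it an augmented fifth; the second version is lower, so the direction is down.
Checking another pair — G5 → Cb5 — gives the same interval.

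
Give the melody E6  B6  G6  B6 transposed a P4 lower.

E6 down a perfect fourth is B5.
A perfect fourth down from B6 gives F#6.
G6 down a perfect fourth is D6.
B6: a fourth down reaches F, and 5 semitones makes it F#6.

B5 F#6 D6 F#6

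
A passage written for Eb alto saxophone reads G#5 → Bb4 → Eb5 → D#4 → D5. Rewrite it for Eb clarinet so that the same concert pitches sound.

First find concert pitch: the Eb alto saxophone sounds a major sixth below written, so G#5 Bb4 Eb5 D#4 D5 sounds B4 Db4 Gb4 F#3 F4.
Then write for Eb clarinet: it sounds a minor third above written, so the part must be a minor third below concert.
B4 → G#4
Db4 → Bb3
Gb4 → Eb4
F#3 → D#3
F4 → D4

G#4 Bb3 Eb4 D#3 D4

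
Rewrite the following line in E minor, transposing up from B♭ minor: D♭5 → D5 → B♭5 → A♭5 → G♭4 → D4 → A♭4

G5 G#5 E6 D6 C5 G#4 D5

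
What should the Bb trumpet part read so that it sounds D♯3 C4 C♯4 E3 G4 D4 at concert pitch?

Written C4 sounds as Bb3 on the Bb trumpet, so concert pitches are written a major second up.
D#3 -> E#3
C4 -> D4
C#4 -> D#4
E3 -> F#3
G4 -> A4
D4 -> E4

E#3 D4 D#4 F#3 A4 E4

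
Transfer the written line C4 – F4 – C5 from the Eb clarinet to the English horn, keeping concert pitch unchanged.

First find concert pitch: the Eb clarinet sounds a minor third above written, so C4 F4 C5 sounds Eb4 Ab4 Eb5.
Then write for English horn: it sounds a perfect fifth below written, so the part must be a perfect fifth above concert.
Eb4 → Bb4
Ab4 → Eb5
Eb5 → Bb5

Bb4 Eb5 Bb5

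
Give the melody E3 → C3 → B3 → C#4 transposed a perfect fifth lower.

E3: a fifth down reaches A, and 7 semitones makes it A2.
C3: a fifth down reaches F, and 7 semitones makes it F2.
A perfect fifth down from B3 gives E3.
C#4 down a perfect fifth is F#3.

A2 F2 E3 F#3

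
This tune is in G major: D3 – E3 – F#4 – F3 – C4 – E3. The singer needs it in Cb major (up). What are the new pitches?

Gb3 Ab3 Bb4 Bbb3 Fb4 Ab3

G major to Cb major up is a diminished fourth, so every note moves up by that interval.
D3 → Gb3
E3 → Ab3
F#4 → Bb4
F3 → Bbb3
C4 → Fb4
E3 → Ab3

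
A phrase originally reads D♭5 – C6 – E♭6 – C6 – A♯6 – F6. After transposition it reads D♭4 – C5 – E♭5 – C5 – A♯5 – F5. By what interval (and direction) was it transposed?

down a perfect octave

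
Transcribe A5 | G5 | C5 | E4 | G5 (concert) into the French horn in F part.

The French horn in F sounds a perfect fifth below written, so the written part must be a perfect fifth above concert — transpose each note up.
A5 to E6
G5 to D6
C5 to G5
E4 to B4
G5 to D6

E6 D6 G5 B4 D6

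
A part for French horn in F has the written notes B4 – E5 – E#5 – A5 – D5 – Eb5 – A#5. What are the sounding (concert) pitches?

Written C4 on the French horn in F sounds as F3, a perfect fifth lower; apply that shift to every note.
B4 gives E4
E5 gives A4
E#5 gives A#4
A5 gives D5
D5 gives G4
Eb5 gives Ab4
A#5 gives D#5

E4 A4 A#4 D5 G4 Ab4 D#5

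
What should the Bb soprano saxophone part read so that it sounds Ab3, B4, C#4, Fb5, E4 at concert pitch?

The Bb soprano saxophone sounds a major second below written, so the written part must be a major second above concert — transpose each note up.
Ab3 gives Bb3
B4 gives C#5
C#4 gives D#4
Fb5 gives Gb5
E4 gives F#4

Bb3 C#5 D#4 Gb5 F#4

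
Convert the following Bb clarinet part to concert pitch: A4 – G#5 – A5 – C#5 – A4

G4 F#5 G5 B4 G4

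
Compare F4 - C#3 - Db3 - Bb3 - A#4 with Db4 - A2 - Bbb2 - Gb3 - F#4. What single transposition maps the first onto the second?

down a major third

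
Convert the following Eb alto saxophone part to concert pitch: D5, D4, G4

F4 F3 Bb3

The Eb alto saxophone sounds a major sixth below written, so transpose each written note down a major sixth.
D5 -> F4
D4 -> F3
G4 -> Bb3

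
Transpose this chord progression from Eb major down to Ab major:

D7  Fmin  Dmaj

G7 Bbmin Gmaj

Eb major down to Ab major is a perfect fifth; each chord root moves by that interval while the quality stays the same.
D7: root D down a perfect fifth → G, giving G7.
Fmin: root F down a perfect fifth → Bb, giving Bbmin.
Dmaj: root D down a perfect fifth → G, giving Gmaj.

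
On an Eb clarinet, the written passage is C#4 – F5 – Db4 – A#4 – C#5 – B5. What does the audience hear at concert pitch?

The Eb clarinet sounds a minor third above written, so transpose each written note up a minor third.
C#4 -> E4
F5 -> Ab5
Db4 -> Fb4
A#4 -> C#5
C#5 -> E5
B5 -> D6

E4 Ab5 Fb4 C#5 E5 D6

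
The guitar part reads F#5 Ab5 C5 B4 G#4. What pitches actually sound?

The guitar sounds a perfect octave below written, so transpose each written note down a perfect octave.
F#5 to F#4
Ab5 to Ab4
C5 to C4
B4 to B3
G#4 to G#3

F#4 Ab4 C4 B3 G#3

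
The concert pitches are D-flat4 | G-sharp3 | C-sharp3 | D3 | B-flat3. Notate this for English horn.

Written C4 sounds as F3 on the English horn, so concert pitches are written a perfect fifth up.
Db4 → Ab4
G#3 → D#4
C#3 → G#3
D3 → A3
Bb3 → F4

Ab4 D#4 G#3 A3 F4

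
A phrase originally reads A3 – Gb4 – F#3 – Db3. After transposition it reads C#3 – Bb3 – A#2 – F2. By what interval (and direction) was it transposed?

down a minor sixth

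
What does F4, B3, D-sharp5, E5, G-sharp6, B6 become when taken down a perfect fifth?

F4 becomes Bb3
B3 becomes E3
D#5 becomes G#4
E5 becomes A4
G#6 becomes C#6
B6 becomes E6

Bb3 E3 G#4 A4 C#6 E6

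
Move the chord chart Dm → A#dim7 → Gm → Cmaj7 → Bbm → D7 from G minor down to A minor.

Em B#dim7 Am Dmaj7 Cm E7

G minor down to A minor is a minor seventh; each chord root moves by that interval while the quality stays the same.
Dm: root D down a minor seventh → E, giving Em.
A#dim7: root A# down a minor seventh → B#, giving B#dim7.
Gm: root G down a minor seventh → A, giving Am.
Cmaj7: root C down a minor seventh → D, giving Dmaj7.
Bbm: root Bb down a minor seventh → C, giving Cm.
D7: root D down a minor seventh → E, giving E7.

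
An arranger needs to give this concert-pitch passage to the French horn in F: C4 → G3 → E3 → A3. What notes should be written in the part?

G4 D4 B3 E4

Written C4 sounds as F3 on the French horn in F, so concert pitches are written a perfect fifth up.
C4 becomes G4
G3 becomes D4
E3 becomes B3
A3 becomes E4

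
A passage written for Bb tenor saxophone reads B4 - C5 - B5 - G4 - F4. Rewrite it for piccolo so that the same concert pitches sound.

First find concert pitch: the Bb tenor saxophone sounds a major ninth below written, so B4 C5 B5 G4 F4 sounds A3 Bb3 A4 F3 Eb3.
Then write for piccolo: it sounds a perfect octave above written, so the part must be a perfect octave below concert.
A3 → A2
Bb3 → Bb2
A4 → A3
F3 → F2
Eb3 → Eb2

A2 Bb2 A3 F2 Eb2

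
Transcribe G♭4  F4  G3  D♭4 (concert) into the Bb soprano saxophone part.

The Bb soprano saxophone sounds a major second below written, so the written part must be a major second above concert — transpose each note up.
Gb4 gives Ab4
F4 gives G4
G3 gives A3
Db4 gives Eb4

Ab4 G4 A3 Eb4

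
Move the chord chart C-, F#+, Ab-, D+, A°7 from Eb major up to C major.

Eb major up to C major is a major sixth; each chord root moves by that interval while the quality stays the same.
C-: root C up a major sixth → A, giving A-.
F#+: root F# up a major sixth → D#, giving D#+.
Ab-: root Ab up a major sixth → F, giving F-.
D+: root D up a major sixth → B, giving B+.
A°7: root A up a major sixth → F#, giving F#°7.

A- D#+ F- B+ F#°7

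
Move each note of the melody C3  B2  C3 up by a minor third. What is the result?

C3 to Eb3
B2 to D3
C3 to Eb3

Eb3 D3 Eb3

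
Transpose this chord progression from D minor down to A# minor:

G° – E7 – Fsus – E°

D#° B#7 C#sus B#°

D minor down to A# minor is a diminished fourth; each chord root moves by that interval while the quality stays the same.
G°: root G down a diminished fourth → D#, giving D#°.
E7: root E down a diminished fourth → B#, giving B#7.
Fsus: root F down a diminished fourth → C#, giving C#sus.
E°: root E down a diminished fourth → B#, giving B#°.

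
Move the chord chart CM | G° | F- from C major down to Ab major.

AbM Eb° Db-

C major down to Ab major is a major third; each chord root moves by that interval while the quality stays the same.
CM: root C down a major third → Ab, giving AbM.
G°: root G down a major third → Eb, giving Eb°.
F-: root F down a major third → Db, giving Db-.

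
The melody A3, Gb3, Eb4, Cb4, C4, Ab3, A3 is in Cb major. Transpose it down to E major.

From Cb down to E is a diminished sixth; apply that to each pitch.
A3 becomes C##3
Gb3 becomes B2
Eb4 becomes G#3
Cb4 becomes E3
C4 becomes E#3
Ab3 becomes C#3
A3 becomes C##3

C##3 B2 G#3 E3 E#3 C#3 C##3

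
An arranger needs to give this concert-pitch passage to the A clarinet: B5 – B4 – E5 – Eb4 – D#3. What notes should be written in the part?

Written C4 sounds as A3 on the A clarinet, so concert pitches are written a minor third up.
B5 becomes D6
B4 becomes D5
E5 becomes G5
Eb4 becomes Gb4
D#3 becomes F#3

D6 D5 G5 Gb4 F#3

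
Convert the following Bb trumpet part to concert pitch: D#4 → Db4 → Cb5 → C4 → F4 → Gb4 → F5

C#4 Cb4 Bbb4 Bb3 Eb4 Fb4 Eb5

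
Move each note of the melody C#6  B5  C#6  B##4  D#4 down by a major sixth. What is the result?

E5 D5 E5 D##4 F#3

A major sixth down from C#6 gives E5.
B5 down a major sixth is D5.
C#6 down a major sixth is E5.
A major sixth down from B##4 gives D##4.
A major sixth down from D#4 gives F#3.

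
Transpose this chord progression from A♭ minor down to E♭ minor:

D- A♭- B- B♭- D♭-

A♭ minor down to E♭ minor is a perfect fourth; each chord root moves by that interval while the quality stays the same.
D-: root D down a perfect fourth → A, giving A-.
A♭-: root A♭ down a perfect fourth → Eb, giving Eb-.
B-: root B down a perfect fourth → F#, giving F#-.
B♭-: root B♭ down a perfect fourth → F, giving F-.
D♭-: root D♭ down a perfect fourth → Ab, giving Ab-.

A- Eb- F#- F- Ab-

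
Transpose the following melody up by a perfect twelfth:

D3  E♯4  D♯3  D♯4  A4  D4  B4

A4 B#5 A#4 A#5 E6 A5 F#6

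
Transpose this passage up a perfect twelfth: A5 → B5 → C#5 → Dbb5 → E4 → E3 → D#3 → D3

A5 becomes E7
B5 becomes F#7
C#5 becomes G#6
Dbb5 becomes Abb6
E4 becomes B5
E3 becomes B4
D#3 becomes A#4
D3 becomes A4

E7 F#7 G#6 Abb6 B5 B4 A#4 A4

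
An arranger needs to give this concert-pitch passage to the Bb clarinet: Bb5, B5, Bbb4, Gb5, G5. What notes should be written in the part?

The Bb clarinet sounds a major second below written, so the written part must be a major second above concert — transpose each note up.
Bb5 gives C6
B5 gives C#6
Bbb4 gives Cb5
Gb5 gives Ab5
G5 gives A5

C6 C#6 Cb5 Ab5 A5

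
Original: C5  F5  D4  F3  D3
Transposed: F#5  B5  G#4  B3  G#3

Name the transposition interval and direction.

up an augmented fourth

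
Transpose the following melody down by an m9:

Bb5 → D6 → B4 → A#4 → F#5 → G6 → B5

Bb5 -> A4
D6 -> C#5
B4 -> A#3
A#4 -> G##3
F#5 -> E#4
G6 -> F#5
B5 -> A#4

A4 C#5 A#3 G##3 E#4 F#5 A#4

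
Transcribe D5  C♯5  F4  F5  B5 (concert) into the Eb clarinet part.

B4 A#4 D4 D5 G#5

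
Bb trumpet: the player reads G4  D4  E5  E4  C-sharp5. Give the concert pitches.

The Bb trumpet sounds a major second below written, so transpose each written note down a major second.
G4 gives F4
D4 gives C4
E5 gives D5
E4 gives D4
C#5 gives B4

F4 C4 D5 D4 B4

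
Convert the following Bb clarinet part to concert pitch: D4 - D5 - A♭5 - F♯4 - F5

The Bb clarinet sounds a major second below written, so transpose each written note down a major second.
D4 gives C4
D5 gives C5
Ab5 gives Gb5
F#4 gives E4
F5 gives Eb5

C4 C5 Gb5 E4 Eb5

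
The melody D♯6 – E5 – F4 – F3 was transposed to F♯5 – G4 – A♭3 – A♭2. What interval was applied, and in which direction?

Take the first pair: D#6 → F#5. D to F spans 6 letter names, so the interval is some kind of sixth.
F#5 to D#6 is 9 semitones, which makes it a major sixth; the second version is lower, so the direction is down.
Checking another pair — F3 → Ab2 — gives the same interval.

down a major sixth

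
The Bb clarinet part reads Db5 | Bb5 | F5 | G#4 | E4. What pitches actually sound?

Cb5 Ab5 Eb5 F#4 D4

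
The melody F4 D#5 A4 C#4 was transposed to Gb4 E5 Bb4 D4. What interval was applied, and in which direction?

Take the first pair: F4 → Gb4. F to G spans 2 letter names, so the interval is some kind of second.
F4 to Gb4 is 1 semitone, which makes it a minor second; the second version is higher, so the direction is up.
Checking another pair — C#4 → D4 — gives the same interval.

up a minor second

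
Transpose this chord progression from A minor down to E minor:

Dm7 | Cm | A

Am7 Gm E

A minor down to E minor is a perfect fourth; each chord root moves by that interval while the quality stays the same.
Dm7: root D down a perfect fourth → A, giving Am7.
Cm: root C down a perfect fourth → G, giving Gm.
A: root A down a perfect fourth → E, giving E.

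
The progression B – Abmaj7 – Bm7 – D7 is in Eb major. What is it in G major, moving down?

D# Cmaj7 D#m7 F#7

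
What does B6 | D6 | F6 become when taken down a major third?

G6 Bb5 Db6

B6 down a major third is G6.
A major third down from D6 gives Bb5.
A major third down from F6 gives Db6.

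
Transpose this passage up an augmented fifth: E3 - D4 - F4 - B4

B#3 A#4 C#5 F##5

E3 up an augmented fifth is B#3.
D4: a fifth up reaches A, and 8 semitones makes it A#4.
An augmented fifth up from F4 gives C#5.
B4: a fifth up reaches F, and 8 semitones makes it F##5.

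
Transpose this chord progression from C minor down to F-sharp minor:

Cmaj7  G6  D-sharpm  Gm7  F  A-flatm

C minor down to F-sharp minor is a diminished fifth; each chord root moves by that interval while the quality stays the same.
Cmaj7: root C down a diminished fifth → F#, giving F#maj7.
G6: root G down a diminished fifth → C#, giving C#6.
D-sharpm: root D-sharp down a diminished fifth → G##, giving G##m.
Gm7: root G down a diminished fifth → C#, giving C#m7.
F: root F down a diminished fifth → B, giving B.
A-flatm: root A-flat down a diminished fifth → D, giving Dm.

F#maj7 C#6 G##m C#m7 B Dm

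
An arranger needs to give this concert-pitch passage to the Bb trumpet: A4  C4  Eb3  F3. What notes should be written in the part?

Written C4 sounds as Bb3 on the Bb trumpet, so concert pitches are written a major second up.
A4 → B4
C4 → D4
Eb3 → F3
F3 → G3

B4 D4 F3 G3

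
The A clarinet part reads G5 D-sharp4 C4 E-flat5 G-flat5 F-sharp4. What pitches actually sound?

E5 B#3 A3 C5 Eb5 D#4

Written C4 on the A clarinet sounds as A3, a minor third lower; apply that shift to every note.
G5 → E5
D#4 → B#3
C4 → A3
Eb5 → C5
Gb5 → Eb5
F#4 → D#4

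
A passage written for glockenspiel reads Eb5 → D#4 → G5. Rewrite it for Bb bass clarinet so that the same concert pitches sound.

First find concert pitch: the glockenspiel sounds a perfect fifteenth above written, so Eb5 D#4 G5 sounds Eb7 D#6 G7.
Then write for Bb bass clarinet: it sounds a major ninth below written, so the part must be a major ninth above concert.
Eb7 → F8
D#6 → E#7
G7 → A8

F8 E#7 A8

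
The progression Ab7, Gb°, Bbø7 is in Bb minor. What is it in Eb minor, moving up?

Bb minor up to Eb minor is a perfect fourth; each chord root moves by that interval while the quality stays the same.
Ab7: root Ab up a perfect fourth → Db, giving Db7.
Gb°: root Gb up a perfect fourth → Cb, giving Cb°.
Bbø7: root Bb up a perfect fourth → Eb, giving Ebø7.

Db7 Cb° Ebø7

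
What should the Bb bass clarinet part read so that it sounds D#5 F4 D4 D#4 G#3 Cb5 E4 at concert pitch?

E#6 G5 E5 E#5 A#4 Db6 F#5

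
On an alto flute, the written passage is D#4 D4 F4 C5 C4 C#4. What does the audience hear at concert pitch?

The alto flute sounds a perfect fourth below written, so transpose each written note down a perfect fourth.
D#4 to A#3
D4 to A3
F4 to C4
C5 to G4
C4 to G3
C#4 to G#3

A#3 A3 C4 G4 G3 G#3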